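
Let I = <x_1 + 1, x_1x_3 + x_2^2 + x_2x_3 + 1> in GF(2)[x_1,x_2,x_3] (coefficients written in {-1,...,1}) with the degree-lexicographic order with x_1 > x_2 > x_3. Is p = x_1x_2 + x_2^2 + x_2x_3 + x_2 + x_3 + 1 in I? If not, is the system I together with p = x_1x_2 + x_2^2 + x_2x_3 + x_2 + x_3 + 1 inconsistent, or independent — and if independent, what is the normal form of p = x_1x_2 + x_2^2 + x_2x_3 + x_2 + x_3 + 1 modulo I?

First compute the reduced Gröbner basis of I by Buchberger's algorithm.
f_1 = x_1 + 1, LT = x_1.
f_2 = x_1x_3 + x_2^2 + x_2x_3 + 1, LT = x_1x_3.

S(f_1,f_2): lcm = x_1x_3. S = x_2^2 + x_2x_3 + x_3 + 1.
  leading term x_2^2: no divisor's leading term divides it; move x_2^2 to the remainder.
  leading term x_2x_3: no divisor's leading term divides it; move x_2x_3 to the remainder.
  leading term x_3: no divisor's leading term divides it; move x_3 to the remainder.
  leading term 1: no divisor's leading term divides it; move 1 to the remainder.
  remainder x_2^2 + x_2x_3 + x_3 + 1 ≠ 0; add h_3 = x_2^2 + x_2x_3 + x_3 + 1 to the basis.

The other S-polynomials (S(f_1,h_3), S(f_2,h_3)) all reduce to 0 modulo the current basis, so we have a Gröbner basis.
Inter-reduce: drop elements whose leading term is divisible by another's, tail-reduce, and make monic.
Reduced Gröbner basis: {x_2^2 + x_2x_3 + x_3 + 1, x_1 + 1}.
Label its elements g_1 = x_2^2 + x_2x_3 + x_3 + 1, g_2 = x_1 + 1.

Reduce p = x_1x_2 + x_2^2 + x_2x_3 + x_2 + x_3 + 1 modulo G:
  leading term x_1x_2: subtract (x_2)·g_2 from x_1x_2 + x_2^2 + x_2x_3 + x_2 + x_3 + 1 → x_2^2 + x_2x_3 + x_3 + 1
  leading term x_2^2: subtract (1)·g_1 from x_2^2 + x_2x_3 + x_3 + 1 → 0
  normal form = 0.
Since the normal form is 0, p ∈ I.

Ideal membership is decidable via reduction modulo a Gröbner basis.

x_1x_2 + x_2^2 + x_2x_3 + x_2 + x_3 + 1 lies in I (it reduces to 0).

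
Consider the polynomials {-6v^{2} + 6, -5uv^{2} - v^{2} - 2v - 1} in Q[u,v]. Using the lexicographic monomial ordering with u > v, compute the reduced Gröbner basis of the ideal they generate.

G = {u + \tfrac{2}{5}v + \tfrac{2}{5}, v^{2} - 1}

f_1 = -6v^{2} + 6, LT = v^{2}.
f_2 = -5uv^{2} - v^{2} - 2v - 1, LT = uv^{2}.

S(f_1,f_2): lcm = uv^{2}. S = -u - \tfrac{1}{5}v^{2} - \tfrac{2}{5}v - \tfrac{1}{5}.
  leading term u: no divisor's leading term divides it; move -u to the remainder.
  leading term v^{2}: subtract (\tfrac{1}{30})·f_1 from -\tfrac{1}{5}v^{2} - \tfrac{2}{5}v - \tfrac{1}{5} → -\tfrac{2}{5}v - \tfrac{2}{5}
  leading term v: no divisor's leading term divides it; move -\tfrac{2}{5}v to the remainder.
  leading term 1: no divisor's leading term divides it; move -\tfrac{2}{5} to the remainder.
  remainder -u - \tfrac{2}{5}v - \tfrac{2}{5} ≠ 0; add g_3 = -u - \tfrac{2}{5}v - \tfrac{2}{5} to the basis.

S(f_1,g_3): leading monomials are coprime, so the S-polynomial reduces to 0 (Buchberger's first criterion).
S(f_2,g_3): lcm = uv^{2}. S = -\tfrac{2}{5}v^{3} - \tfrac{1}{5}v^{2} + \tfrac{2}{5}v + \tfrac{1}{5}.
  leading term v^{3}: subtract (\tfrac{1}{15}v)·f_1 from -\tfrac{2}{5}v^{3} - \tfrac{1}{5}v^{2} + \tfrac{2}{5}v + \tfrac{1}{5} → -\tfrac{1}{5}v^{2} + \tfrac{1}{5}
  leading term v^{2}: subtract (\tfrac{1}{30})·f_1 from -\tfrac{1}{5}v^{2} + \tfrac{1}{5} → 0
  remainder 0.

Every S-polynomial of the final basis reduces to 0, so we have a Gröbner basis.
Inter-reduce: drop elements whose leading term is divisible by another's, tail-reduce, and make monic.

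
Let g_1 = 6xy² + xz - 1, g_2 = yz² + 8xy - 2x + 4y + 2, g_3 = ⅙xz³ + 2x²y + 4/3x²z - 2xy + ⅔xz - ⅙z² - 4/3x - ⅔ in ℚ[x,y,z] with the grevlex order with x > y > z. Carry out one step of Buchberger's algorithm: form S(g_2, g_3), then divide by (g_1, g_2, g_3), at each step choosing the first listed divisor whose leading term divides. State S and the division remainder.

S(g_2, g_3) = -12x²y² + 12xy² - 2x²z + yz² + 8xy + 2xz + 4y; remainder on division = 0.

lcm(LM(g_2), LM(g_3)) = xyz³.
S = (lcm/LT(g_2))·g_2 − (lcm/LT(g_3))·g_3 = -12x²y² + 12xy² - 2x²z + yz² + 8xy + 2xz + 4y.
Reduce S modulo (g_1, g_2, g_3) in that order:
  leading term x²y²: subtract (-2x)·g_1 from -12x²y² + 12xy² - 2x²z + yz² + 8xy + 2xz + 4y → 12xy² + yz² + 8xy + 2xz - 2x + 4y
  leading term xy²: subtract (2)·g_1 from 12xy² + yz² + 8xy + 2xz - 2x + 4y → yz² + 8xy - 2x + 4y + 2
  leading term yz²: subtract (1)·g_2 from yz² + 8xy - 2x + 4y + 2 → 0
The remainder is 0, so this S-polynomial contributes no new basis element.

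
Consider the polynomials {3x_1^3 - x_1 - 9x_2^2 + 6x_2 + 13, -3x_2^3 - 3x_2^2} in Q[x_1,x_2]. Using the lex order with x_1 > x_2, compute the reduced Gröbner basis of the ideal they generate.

f_1 = 3x_1^3 - x_1 - 9x_2^2 + 6x_2 + 13, LT = x_1^3.
f_2 = -3x_2^3 - 3x_2^2, LT = x_2^3.

The S-polynomials (S(f_1,f_2)) all reduce to 0 modulo the current basis, so we have a Gröbner basis.

G = {x_1^3 - 1/3x_1 - 3x_2^2 + 2x_2 + 13/3, x_2^3 + x_2^2}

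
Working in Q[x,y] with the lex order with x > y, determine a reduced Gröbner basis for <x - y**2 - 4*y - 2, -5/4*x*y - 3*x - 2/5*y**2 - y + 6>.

G = {x - y**2 - 4*y - 2, y**3 + 168/25*y**2 + 62/5*y}

f_1 = x - y**2 - 4*y - 2, LT = x.
f_2 = -5/4*x*y - 3*x - 2/5*y**2 - y + 6, LT = x*y.

S(f_1,f_2): lcm = x*y. S = -12/5*x - y**3 - 108/25*y**2 - 14/5*y + 24/5.
  leading term x: subtract (-12/5)·f_1 from -12/5*x - y**3 - 108/25*y**2 - 14/5*y + 24/5 → -y**3 - 168/25*y**2 - 62/5*y
  leading term y**3: no divisor's leading term divides it; move -y**3 to the remainder.
  leading term y**2: no divisor's leading term divides it; move -168/25*y**2 to the remainder.
  leading term y: no divisor's leading term divides it; move -62/5*y to the remainder.
  remainder -y**3 - 168/25*y**2 - 62/5*y ≠ 0; add g_3 = -y**3 - 168/25*y**2 - 62/5*y to the basis.

S(f_1,g_3): leading monomials are coprime, so the S-polynomial reduces to 0 (Buchberger's first criterion).
S(f_2,g_3): lcm = x*y**3. S = -108/25*x*y**2 - 62/5*x*y + 8/25*y**4 + 4/5*y**3 - 24/5*y**2.
  leading term x*y**2: subtract (-108/25*y**2)·f_1 from -108/25*x*y**2 - 62/5*x*y + 8/25*y**4 + 4/5*y**3 - 24/5*y**2 → -62/5*x*y - 4*y**4 - 412/25*y**3 - 336/25*y**2
  leading term x*y: subtract (-62/5*y)·f_1 from -62/5*x*y - 4*y**4 - 412/25*y**3 - 336/25*y**2 → -4*y**4 - 722/25*y**3 - 1576/25*y**2 - 124/5*y
  leading term y**4: subtract (4*y)·g_3 from -4*y**4 - 722/25*y**3 - 1576/25*y**2 - 124/5*y → -2*y**3 - 336/25*y**2 - 124/5*y
  leading term y**3: subtract (2)·g_3 from -2*y**3 - 336/25*y**2 - 124/5*y → 0
  remainder 0.

Every S-polynomial of the final basis reduces to 0, so we have a Gröbner basis.
Inter-reduce: drop elements whose leading term is divisible by another's, tail-reduce, and make monic.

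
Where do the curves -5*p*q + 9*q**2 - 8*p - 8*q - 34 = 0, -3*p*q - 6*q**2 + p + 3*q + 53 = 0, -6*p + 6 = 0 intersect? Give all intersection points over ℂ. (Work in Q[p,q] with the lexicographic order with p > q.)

{(1, 3)}

Compute a lex Gröbner basis by Buchberger's algorithm.
f_1 = -5*p*q - 8*p + 9*q**2 - 8*q - 34, LT = p*q.
f_2 = -3*p*q + p - 6*q**2 + 3*q + 53, LT = p*q.
f_3 = -6*p + 6, LT = p.

S(f_1,f_2): lcm = p*q. S = 29/15*p - 19/5*q**2 + 13/5*q + 367/15.
  leading term p: subtract (-29/90)·f_3 from 29/15*p - 19/5*q**2 + 13/5*q + 367/15 → -19/5*q**2 + 13/5*q + 132/5
  leading term q**2: no divisor's leading term divides it; move -19/5*q**2 to the remainder.
  leading term q: no divisor's leading term divides it; move 13/5*q to the remainder.
  leading term 1: no divisor's leading term divides it; move 132/5 to the remainder.
  remainder -19/5*q**2 + 13/5*q + 132/5 ≠ 0; add h_4 = -19/5*q**2 + 13/5*q + 132/5 to the basis.

S(f_1,f_3): lcm = p*q. S = 8/5*p - 9/5*q**2 + 13/5*q + 34/5.
  leading term p: subtract (-4/15)·f_3 from 8/5*p - 9/5*q**2 + 13/5*q + 34/5 → -9/5*q**2 + 13/5*q + 42/5
  leading term q**2: subtract (9/19)·h_4 from -9/5*q**2 + 13/5*q + 42/5 → 26/19*q - 78/19
  leading term q: no divisor's leading term divides it; move 26/19*q to the remainder.
  leading term 1: no divisor's leading term divides it; move -78/19 to the remainder.
  remainder 26/19*q - 78/19 ≠ 0; add h_5 = 26/19*q - 78/19 to the basis.

The other S-polynomials (S(f_2,f_3), S(f_1,h_4), S(f_2,h_4), S(f_3,h_4), S(f_1,h_5), S(f_2,h_5), S(f_3,h_5), S(h_4,h_5)) all reduce to 0 modulo the current basis, so we have a Gröbner basis.
Inter-reduce: drop elements whose leading term is divisible by another's, tail-reduce, and make monic.
Reduced Gröbner basis: {p - 1, q - 3}.

Elimination: the polynomial q - 3 lies in the elimination ideal for q, so q ∈ {3}. For each such q, the remaining basis elements (now univariate) give the rest of the solution.
  q = 3: the earlier basis element becomes p - 1 = 0, giving p = 1 — point (1, 3).
Each listed point satisfies every original equation (direct substitution).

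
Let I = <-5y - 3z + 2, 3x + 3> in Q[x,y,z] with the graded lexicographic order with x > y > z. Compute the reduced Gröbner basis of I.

f_1 = -5y - 3z + 2, LT = y.
f_2 = 3x + 3, LT = x.

The S-polynomials (S(f_1,f_2)) all reduce to 0 modulo the current basis, so we have a Gröbner basis.

G = {x + 1, y + \tfrac{3}{5}z - \tfrac{2}{5}}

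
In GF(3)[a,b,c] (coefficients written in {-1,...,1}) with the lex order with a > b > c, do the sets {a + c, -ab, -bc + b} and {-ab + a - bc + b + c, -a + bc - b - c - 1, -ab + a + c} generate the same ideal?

Two ideals are equal iff their reduced Gröbner bases coincide (the reduced basis is unique for a fixed ordering).
Buchberger on the first generating set:
f_1 = a + c, LT = a.
f_2 = -ab, LT = ab.
f_3 = -bc + b, LT = bc.

S(f_1,f_2): lcm = ab. S = bc.
  leading term bc: subtract (-1)·f_3 from bc → b
  leading term b: no divisor's leading term divides it; move b to the remainder.
  remainder b ≠ 0; add g_4 = b to the basis.

The other S-polynomials (S(f_1,f_3), S(f_2,f_3), S(f_1,g_4), S(f_2,g_4), S(f_3,g_4)) all reduce to 0 modulo the current basis, so we have a Gröbner basis.
Inter-reduce: drop elements whose leading term is divisible by another's, tail-reduce, and make monic.
Reduced Gröbner basis: {a + c, b}.

Buchberger on the second generating set:
h_1 = -ab + a - bc + b + c, LT = ab.
h_2 = -a + bc - b - c - 1, LT = a.
h_3 = -ab + a + c, LT = ab.

S(h_1,h_2): lcm = ab. S = -a + b^2c - b^2 + b - c.
  leading term a: subtract (1)·h_2 from -a + b^2c - b^2 + b - c → b^2c - b^2 - bc - b + 1
  leading term b^2c: no divisor's leading term divides it; move b^2c to the remainder.
  leading term b^2: no divisor's leading term divides it; move -b^2 to the remainder.
  leading term bc: no divisor's leading term divides it; move -bc to the remainder.
  leading term b: no divisor's leading term divides it; move -b to the remainder.
  leading term 1: no divisor's leading term divides it; move 1 to the remainder.
  remainder b^2c - b^2 - bc - b + 1 ≠ 0; add k_4 = b^2c - b^2 - bc - b + 1 to the basis.

S(h_1,h_3): lcm = ab. S = bc - b.
  leading term bc: no divisor's leading term divides it; move bc to the remainder.
  leading term b: no divisor's leading term divides it; move -b to the remainder.
  remainder bc - b ≠ 0; add k_5 = bc - b to the basis.

S(h_3,k_4): lcm = ab^2c. S = ab^2 + ab - a - bc^2.
  leading term ab^2: subtract (-b)·h_1 from ab^2 + ab - a - bc^2 → -ab - a - b^2c + b^2 - bc^2 + bc
  leading term ab: subtract (1)·h_1 from -ab - a - b^2c + b^2 - bc^2 + bc → a - b^2c + b^2 - bc^2 - bc - b - c
  leading term a: subtract (-1)·h_2 from a - b^2c + b^2 - bc^2 - bc - b - c → -b^2c + b^2 - bc^2 + b + c - 1
  leading term b^2c: subtract (-1)·k_4 from -b^2c + b^2 - bc^2 + b + c - 1 → -bc^2 - bc + c
  leading term bc^2: subtract (-c)·k_5 from -bc^2 - bc + c → bc + c
  leading term bc: subtract (1)·k_5 from bc + c → b + c
  leading term b: no divisor's leading term divides it; move b to the remainder.
  leading term c: no divisor's leading term divides it; move c to the remainder.
  remainder b + c ≠ 0; add k_6 = b + c to the basis.

S(h_1,k_5): lcm = abc. S = ab - ac + bc^2 - bc - c^2.
  leading term ab: subtract (-1)·h_1 from ab - ac + bc^2 - bc - c^2 → -ac + a + bc^2 + bc + b - c^2 + c
  leading term ac: subtract (c)·h_2 from -ac + a + bc^2 + bc + b - c^2 + c → a - bc + b - c
  leading term a: subtract (-1)·h_2 from a - bc + b - c → c - 1
  leading term c: no divisor's leading term divides it; move c to the remainder.
  leading term 1: no divisor's leading term divides it; move -1 to the remainder.
  remainder c - 1 ≠ 0; add k_7 = c - 1 to the basis.

The other S-polynomials (S(h_2,h_3), S(h_1,k_4), S(h_2,k_4), S(h_2,k_5), S(h_3,k_5), S(k_4,k_5), S(h_1,k_6), S(h_2,k_6), S(h_3,k_6), S(k_4,k_6), S(k_5,k_6), S(h_1,k_7), S(h_2,k_7), S(h_3,k_7), S(k_4,k_7), S(k_5,k_7), S(k_6,k_7)) all reduce to 0 modulo the current basis, so we have a Gröbner basis.
Inter-reduce: drop elements whose leading term is divisible by another's, tail-reduce, and make monic.
Reduced Gröbner basis: {a - 1, b + 1, c - 1}.

Since the reduced bases disagree, the two ideals are not the same.

No, the ideals differ.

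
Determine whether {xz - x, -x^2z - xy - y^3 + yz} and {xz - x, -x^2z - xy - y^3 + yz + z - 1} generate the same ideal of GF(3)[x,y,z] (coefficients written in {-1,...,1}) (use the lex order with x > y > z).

For a fixed monomial order, each ideal has a unique reduced Gröbner basis; comparing bases decides equality.
Buchberger on the first generating set:
f_1 = xz - x, LT = xz.
f_2 = -x^2z - xy - y^3 + yz, LT = x^2z.

S(f_1,f_2): lcm = x^2z. S = -x^2 - xy - y^3 + yz.
  reduce S modulo (f_1, f_2):
  remainder -x^2 - xy - y^3 + yz ≠ 0; add g_3 = -x^2 - xy - y^3 + yz to the basis.

S(f_1,g_3): lcm = x^2z. S = -x^2 - xyz - y^3z + yz^2.
  reduce S modulo (f_1, f_2, g_3):
  remainder -y^3z + y^3 + yz^2 - yz ≠ 0; add g_4 = -y^3z + y^3 + yz^2 - yz to the basis.

The other S-polynomials (S(f_2,g_3), S(f_1,g_4), S(f_2,g_4), S(g_3,g_4)) all reduce to 0 modulo the current basis, so we have a Gröbner basis.
Inter-reduce: drop elements whose leading term is divisible by another's, tail-reduce, and make monic.
Reduced Gröbner basis: {x^2 + xy + y^3 - yz, xz - x, y^3z - y^3 - yz^2 + yz}.

Buchberger on the second generating set:
h_1 = xz - x, LT = xz.
h_2 = -x^2z - xy - y^3 + yz + z - 1, LT = x^2z.

S(h_1,h_2): lcm = x^2z. S = -x^2 - xy - y^3 + yz + z - 1.
  reduce S modulo (h_1, h_2):
  remainder -x^2 - xy - y^3 + yz + z - 1 ≠ 0; add k_3 = -x^2 - xy - y^3 + yz + z - 1 to the basis.

S(h_1,k_3): lcm = x^2z. S = -x^2 - xyz - y^3z + yz^2 + z^2 - z.
  reduce S modulo (h_1, h_2, k_3):
  remainder -y^3z + y^3 + yz^2 - yz + z^2 + z + 1 ≠ 0; add k_4 = -y^3z + y^3 + yz^2 - yz + z^2 + z + 1 to the basis.

The other S-polynomials (S(h_2,k_3), S(h_1,k_4), S(h_2,k_4), S(k_3,k_4)) all reduce to 0 modulo the current basis, so we have a Gröbner basis.
Inter-reduce: drop elements whose leading term is divisible by another's, tail-reduce, and make monic.
Reduced Gröbner basis: {x^2 + xy + y^3 - yz - z + 1, xz - x, y^3z - y^3 - yz^2 + yz - z^2 - z - 1}.

The bases are distinct; the ideals are different.

No, the ideals differ.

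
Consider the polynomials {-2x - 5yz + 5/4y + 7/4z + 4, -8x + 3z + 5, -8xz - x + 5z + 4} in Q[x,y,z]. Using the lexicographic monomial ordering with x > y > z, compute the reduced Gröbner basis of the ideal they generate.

G = {x - 3/8z - 5/8, y - 32/55z - 23/55, z^2 + 1/8z - 9/8}

f_1 = -2x - 5yz + 5/4y + 7/4z + 4, LT = x.
f_2 = -8x + 3z + 5, LT = x.
f_3 = -8xz - x + 5z + 4, LT = xz.

S(f_1,f_2): lcm = x. S = 5/2yz - 5/8y - 1/2z - 11/8.
  leading term yz: no divisor's leading term divides it; move 5/2yz to the remainder.
  leading term y: no divisor's leading term divides it; move -5/8y to the remainder.
  leading term z: no divisor's leading term divides it; move -1/2z to the remainder.
  leading term 1: no divisor's leading term divides it; move -11/8 to the remainder.
  remainder 5/2yz - 5/8y - 1/2z - 11/8 ≠ 0; add g_4 = 5/2yz - 5/8y - 1/2z - 11/8 to the basis.

S(f_1,f_3): lcm = xz. S = -1/8x + 5/2yz^2 - 5/8yz - 7/8z^2 - 11/8z + 1/2.
  leading term x: subtract (1/16)·f_1 from -1/8x + 5/2yz^2 - 5/8yz - 7/8z^2 - 11/8z + 1/2 → 5/2yz^2 - 5/16yz - 5/64y - 7/8z^2 - 95/64z + 1/4
  leading term yz^2: subtract (z)·g_4 from 5/2yz^2 - 5/16yz - 5/64y - 7/8z^2 - 95/64z + 1/4 → 5/16yz - 5/64y - 3/8z^2 - 7/64z + 1/4
  leading term yz: subtract (1/8)·g_4 from 5/16yz - 5/64y - 3/8z^2 - 7/64z + 1/4 → -3/8z^2 - 3/64z + 27/64
  leading term z^2: no divisor's leading term divides it; move -3/8z^2 to the remainder.
  leading term z: no divisor's leading term divides it; move -3/64z to the remainder.
  leading term 1: no divisor's leading term divides it; move 27/64 to the remainder.
  remainder -3/8z^2 - 3/64z + 27/64 ≠ 0; add g_5 = -3/8z^2 - 3/64z + 27/64 to the basis.

S(f_3,g_4): lcm = xyz. S = 3/8xy + 1/5xz + 11/20x - 5/8yz - 1/2y.
  leading term xy: subtract (-3/16y)·f_1 from 3/8xy + 1/5xz + 11/20x - 5/8yz - 1/2y → 1/5xz + 11/20x - 15/16y^2z + 15/64y^2 - 19/64yz + 1/4y
  leading term xz: subtract (-1/10z)·f_1 from 1/5xz + 11/20x - 15/16y^2z + 15/64y^2 - 19/64yz + 1/4y → 11/20x - 15/16y^2z + 15/64y^2 - 1/2yz^2 - 11/64yz + 1/4y + 7/40z^2 + 2/5z
  leading term x: subtract (-11/40)·f_1 from 11/20x - 15/16y^2z + 15/64y^2 - 1/2yz^2 - 11/64yz + 1/4y + 7/40z^2 + 2/5z → -15/16y^2z + 15/64y^2 - 1/2yz^2 - 99/64yz + 19/32y + 7/40z^2 + 141/160z + 11/10
  leading term y^2z: subtract (-3/8y)·g_4 from -15/16y^2z + 15/64y^2 - 1/2yz^2 - 99/64yz + 19/32y + 7/40z^2 + 141/160z + 11/10 → -1/2yz^2 - 111/64yz + 5/64y + 7/40z^2 + 141/160z + 11/10
  leading term yz^2: subtract (-1/5z)·g_4 from -1/2yz^2 - 111/64yz + 5/64y + 7/40z^2 + 141/160z + 11/10 → -119/64yz + 5/64y + 3/40z^2 + 97/160z + 11/10
  leading term yz: subtract (-119/160)·g_4 from -119/64yz + 5/64y + 3/40z^2 + 97/160z + 11/10 → -99/256y + 3/40z^2 + 15/64z + 99/1280
  leading term y: no divisor's leading term divides it; move -99/256y to the remainder.
  leading term z^2: subtract (-1/5)·g_5 from 3/40z^2 + 15/64z + 99/1280 → 9/40z + 207/1280
  leading term z: no divisor's leading term divides it; move 9/40z to the remainder.
  leading term 1: no divisor's leading term divides it; move 207/1280 to the remainder.
  remainder -99/256y + 9/40z + 207/1280 ≠ 0; add g_6 = -99/256y + 9/40z + 207/1280 to the basis.

The other S-polynomials (S(f_2,f_3), S(f_1,g_4), S(f_2,g_4), S(f_1,g_5), S(f_2,g_5), S(f_3,g_5), S(g_4,g_5), S(f_1,g_6), S(f_2,g_6), S(f_3,g_6), S(g_4,g_6), S(g_5,g_6)) all reduce to 0 modulo the current basis, so we have a Gröbner basis.
Inter-reduce: drop elements whose leading term is divisible by another's, tail-reduce, and make monic.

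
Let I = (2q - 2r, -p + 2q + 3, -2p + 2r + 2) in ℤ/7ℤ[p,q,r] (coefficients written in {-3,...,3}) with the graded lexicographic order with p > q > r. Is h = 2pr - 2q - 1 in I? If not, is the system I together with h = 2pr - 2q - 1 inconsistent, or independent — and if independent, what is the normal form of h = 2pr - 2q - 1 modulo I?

First compute the reduced Gröbner basis of I by Buchberger's algorithm.
f_1 = 2q - 2r, LT = q.
f_2 = -p + 2q + 3, LT = p.
f_3 = -2p + 2r + 2, LT = p.

S(f_2,f_3): lcm = p. S = -2q + r - 2.
  leading term q: subtract (-1)·f_1 from -2q + r - 2 → -r - 2
  leading term r: no divisor's leading term divides it; move -r to the remainder.
  leading term 1: no divisor's leading term divides it; move -2 to the remainder.
  remainder -r - 2 ≠ 0; add k_4 = -r - 2 to the basis.

The other S-polynomials (S(f_1,f_2), S(f_1,f_3), S(f_1,k_4), S(f_2,k_4), S(f_3,k_4)) all reduce to 0 modulo the current basis, so we have a Gröbner basis.
Inter-reduce: drop elements whose leading term is divisible by another's, tail-reduce, and make monic.
Reduced Gröbner basis: {p + 1, q + 2, r + 2}.
Label its elements g_1 = p + 1, g_2 = q + 2, g_3 = r + 2.

Reduce h = 2pr - 2q - 1 modulo G:
  leading term pr: subtract (2r)·g_1 from 2pr - 2q - 1 → -2q - 2r - 1
  leading term q: subtract (-2)·g_2 from -2q - 2r - 1 → -2r + 3
  leading term r: subtract (-2)·g_3 from -2r + 3 → 0
  normal form = 0.
Since the normal form is 0, h ∈ I.

2pr - 2q - 1 lies in I (it reduces to 0).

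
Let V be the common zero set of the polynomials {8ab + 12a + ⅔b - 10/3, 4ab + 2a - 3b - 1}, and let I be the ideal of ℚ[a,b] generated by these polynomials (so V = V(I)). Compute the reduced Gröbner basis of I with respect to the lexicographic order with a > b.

G = {a + ⅚b - ⅙, b² + 6/5b + ⅕}

This is the nonlinear analogue of row-reducing a linear system.

f_1 = 8ab + 12a + ⅔b - 10/3, LT = ab.
f_2 = 4ab + 2a - 3b - 1, LT = ab.

S(f_1,f_2): lcm = ab. S = a + ⅚b - ⅙.
  leading term a: no divisor's leading term divides it; move a to the remainder.
  leading term b: no divisor's leading term divides it; move ⅚b to the remainder.
  leading term 1: no divisor's leading term divides it; move -⅙ to the remainder.
  remainder a + ⅚b - ⅙ ≠ 0; add g_3 = a + ⅚b - ⅙ to the basis.

S(f_1,g_3): lcm = ab. S = 3/2a - ⅚b² + ¼b - 5/12.
  leading term a: subtract (3/2)·g_3 from 3/2a - ⅚b² + ¼b - 5/12 → -⅚b² - b - ⅙
  leading term b²: no divisor's leading term divides it; move -⅚b² to the remainder.
  leading term b: no divisor's leading term divides it; move -b to the remainder.
  leading term 1: no divisor's leading term divides it; move -⅙ to the remainder.
  remainder -⅚b² - b - ⅙ ≠ 0; add g_4 = -⅚b² - b - ⅙ to the basis.

The other S-polynomials (S(f_2,g_3), S(f_1,g_4), S(f_2,g_4), S(g_3,g_4)) all reduce to 0 modulo the current basis, so we have a Gröbner basis.
Inter-reduce: drop elements whose leading term is divisible by another's, tail-reduce, and make monic.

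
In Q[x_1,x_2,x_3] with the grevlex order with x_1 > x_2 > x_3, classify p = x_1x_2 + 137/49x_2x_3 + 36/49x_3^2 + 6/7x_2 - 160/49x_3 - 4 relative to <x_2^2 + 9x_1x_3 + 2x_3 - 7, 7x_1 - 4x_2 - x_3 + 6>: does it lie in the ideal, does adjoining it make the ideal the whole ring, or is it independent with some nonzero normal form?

First compute the reduced Gröbner basis of I by Buchberger's algorithm.
f_1 = x_2^2 + 9x_1x_3 + 2x_3 - 7, LT = x_2^2.
f_2 = 7x_1 - 4x_2 - x_3 + 6, LT = x_1.

The S-polynomials (S(f_1,f_2)) all reduce to 0 modulo the current basis, so we have a Gröbner basis.
Inter-reduce: drop elements whose leading term is divisible by another's, tail-reduce, and make monic.
Reduced Gröbner basis: {x_2^2 + 36/7x_2x_3 + 9/7x_3^2 - 40/7x_3 - 7, x_1 - 4/7x_2 - 1/7x_3 + 6/7}.
Label its elements g_1 = x_2^2 + 36/7x_2x_3 + 9/7x_3^2 - 40/7x_3 - 7, g_2 = x_1 - 4/7x_2 - 1/7x_3 + 6/7.

Reduce p = x_1x_2 + 137/49x_2x_3 + 36/49x_3^2 + 6/7x_2 - 160/49x_3 - 4 modulo G:
  leading term x_1x_2: subtract (x_2)·g_2 from x_1x_2 + 137/49x_2x_3 + 36/49x_3^2 + 6/7x_2 - 160/49x_3 - 4 → 4/7x_2^2 + 144/49x_2x_3 + 36/49x_3^2 - 160/49x_3 - 4
  leading term x_2^2: subtract (4/7)·g_1 from 4/7x_2^2 + 144/49x_2x_3 + 36/49x_3^2 - 160/49x_3 - 4 → 0
  normal form = 0.
Since the normal form is 0, p ∈ I.

x_1x_2 + 137/49x_2x_3 + 36/49x_3^2 + 6/7x_2 - 160/49x_3 - 4 lies in I (it reduces to 0).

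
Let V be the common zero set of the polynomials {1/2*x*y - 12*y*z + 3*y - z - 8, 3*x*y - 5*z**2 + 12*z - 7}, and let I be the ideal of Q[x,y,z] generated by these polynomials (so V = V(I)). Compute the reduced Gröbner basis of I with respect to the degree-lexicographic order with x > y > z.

f_1 = 1/2*x*y - 12*y*z + 3*y - z - 8, LT = x*y.
f_2 = 3*x*y - 5*z**2 + 12*z - 7, LT = x*y.

S(f_1,f_2): lcm = x*y. S = -24*y*z + 5/3*z**2 + 6*y - 6*z - 41/3.
  leading term y*z: no divisor's leading term divides it; move -24*y*z to the remainder.
  leading term z**2: no divisor's leading term divides it; move 5/3*z**2 to the remainder.
  leading term y: no divisor's leading term divides it; move 6*y to the remainder.
  leading term z: no divisor's leading term divides it; move -6*z to the remainder.
  leading term 1: no divisor's leading term divides it; move -41/3 to the remainder.
  remainder -24*y*z + 5/3*z**2 + 6*y - 6*z - 41/3 ≠ 0; add g_3 = -24*y*z + 5/3*z**2 + 6*y - 6*z - 41/3 to the basis.

S(f_1,g_3): lcm = x*y*z. S = 5/72*x*z**2 - 24*y*z**2 + 1/4*x*y - 1/4*x*z + 6*y*z - 2*z**2 - 41/72*x - 16*z.
  leading term x*z**2: no divisor's leading term divides it; move 5/72*x*z**2 to the remainder.
  leading term y*z**2: subtract (z)·g_3 from -24*y*z**2 + 1/4*x*y - 1/4*x*z + 6*y*z - 2*z**2 - 41/72*x - 16*z → -5/3*z**3 + 1/4*x*y - 1/4*x*z + 4*z**2 - 41/72*x - 7/3*z
  leading term z**3: no divisor's leading term divides it; move -5/3*z**3 to the remainder.
  leading term x*y: subtract (1/2)·f_1 from 1/4*x*y - 1/4*x*z + 4*z**2 - 41/72*x - 7/3*z → -1/4*x*z + 6*y*z + 4*z**2 - 41/72*x - 3/2*y - 11/6*z + 4
  leading term x*z: no divisor's leading term divides it; move -1/4*x*z to the remainder.
  leading term y*z: subtract (-1/4)·g_3 from 6*y*z + 4*z**2 - 41/72*x - 3/2*y - 11/6*z + 4 → 53/12*z**2 - 41/72*x - 10/3*z + 7/12
  leading term z**2: no divisor's leading term divides it; move 53/12*z**2 to the remainder.
  leading term x: no divisor's leading term divides it; move -41/72*x to the remainder.
  leading term z: no divisor's leading term divides it; move -10/3*z to the remainder.
  leading term 1: no divisor's leading term divides it; move 7/12 to the remainder.
  remainder 5/72*x*z**2 - 5/3*z**3 - 1/4*x*z + 53/12*z**2 - 41/72*x - 10/3*z + 7/12 ≠ 0; add g_4 = 5/72*x*z**2 - 5/3*z**3 - 1/4*x*z + 53/12*z**2 - 41/72*x - 10/3*z + 7/12 to the basis.

S(f_2,g_3): lcm = x*y*z. S = 5/72*x*z**2 - 5/3*z**3 + 1/4*x*y - 1/4*x*z + 4*z**2 - 41/72*x - 7/3*z.
  leading term x*z**2: subtract (1)·g_4 from 5/72*x*z**2 - 5/3*z**3 + 1/4*x*y - 1/4*x*z + 4*z**2 - 41/72*x - 7/3*z → 1/4*x*y - 5/12*z**2 + z - 7/12
  leading term x*y: subtract (1/2)·f_1 from 1/4*x*y - 5/12*z**2 + z - 7/12 → 6*y*z - 5/12*z**2 - 3/2*y + 3/2*z + 41/12
  leading term y*z: subtract (-1/4)·g_3 from 6*y*z - 5/12*z**2 - 3/2*y + 3/2*z + 41/12 → 0
  remainder 0.

S(f_1,g_4): lcm = x*y*z**2. S = 18/5*x*y*z - 288/5*y*z**2 - 2*z**3 + 41/5*x*y + 48*y*z - 16*z**2 - 42/5*y.
  leading term x*y*z: subtract (36/5*z)·f_1 from 18/5*x*y*z - 288/5*y*z**2 - 2*z**3 + 41/5*x*y + 48*y*z - 16*z**2 - 42/5*y → 144/5*y*z**2 - 2*z**3 + 41/5*x*y + 132/5*y*z - 44/5*z**2 - 42/5*y + 288/5*z
  leading term y*z**2: subtract (-6/5*z)·g_3 from 144/5*y*z**2 - 2*z**3 + 41/5*x*y + 132/5*y*z - 44/5*z**2 - 42/5*y + 288/5*z → 41/5*x*y + 168/5*y*z - 16*z**2 - 42/5*y + 206/5*z
  leading term x*y: subtract (82/5)·f_1 from 41/5*x*y + 168/5*y*z - 16*z**2 - 42/5*y + 206/5*z → 1152/5*y*z - 16*z**2 - 288/5*y + 288/5*z + 656/5
  leading term y*z: subtract (-48/5)·g_3 from 1152/5*y*z - 16*z**2 - 288/5*y + 288/5*z + 656/5 → 0
  remainder 0.

S(f_2,g_4): lcm = x*y*z**2. S = 24*y*z**3 - 5/3*z**4 + 18/5*x*y*z - 318/5*y*z**2 + 4*z**3 + 41/5*x*y + 48*y*z - 7/3*z**2 - 42/5*y.
  leading term y*z**3: subtract (-z**2)·g_3 from 24*y*z**3 - 5/3*z**4 + 18/5*x*y*z - 318/5*y*z**2 + 4*z**3 + 41/5*x*y + 48*y*z - 7/3*z**2 - 42/5*y → 18/5*x*y*z - 288/5*y*z**2 - 2*z**3 + 41/5*x*y + 48*y*z - 16*z**2 - 42/5*y
  leading term x*y*z: subtract (36/5*z)·f_1 from 18/5*x*y*z - 288/5*y*z**2 - 2*z**3 + 41/5*x*y + 48*y*z - 16*z**2 - 42/5*y → 144/5*y*z**2 - 2*z**3 + 41/5*x*y + 132/5*y*z - 44/5*z**2 - 42/5*y + 288/5*z
  leading term y*z**2: subtract (-6/5*z)·g_3 from 144/5*y*z**2 - 2*z**3 + 41/5*x*y + 132/5*y*z - 44/5*z**2 - 42/5*y + 288/5*z → 41/5*x*y + 168/5*y*z - 16*z**2 - 42/5*y + 206/5*z
  leading term x*y: subtract (82/5)·f_1 from 41/5*x*y + 168/5*y*z - 16*z**2 - 42/5*y + 206/5*z → 1152/5*y*z - 16*z**2 - 288/5*y + 288/5*z + 656/5
  leading term y*z: subtract (-48/5)·g_3 from 1152/5*y*z - 16*z**2 - 288/5*y + 288/5*z + 656/5 → 0
  remainder 0.

S(g_3,g_4): lcm = x*y*z**2. S = -5/72*x*z**3 + 24*y*z**3 + 67/20*x*y*z + 1/4*x*z**2 - 318/5*y*z**2 + 41/5*x*y + 41/72*x*z + 48*y*z - 42/5*y.
  leading term x*z**3: subtract (-z)·g_4 from -5/72*x*z**3 + 24*y*z**3 + 67/20*x*y*z + 1/4*x*z**2 - 318/5*y*z**2 + 41/5*x*y + 41/72*x*z + 48*y*z - 42/5*y → 24*y*z**3 - 5/3*z**4 + 67/20*x*y*z - 318/5*y*z**2 + 53/12*z**3 + 41/5*x*y + 48*y*z - 10/3*z**2 - 42/5*y + 7/12*z
  leading term y*z**3: subtract (-z**2)·g_3 from 24*y*z**3 - 5/3*z**4 + 67/20*x*y*z - 318/5*y*z**2 + 53/12*z**3 + 41/5*x*y + 48*y*z - 10/3*z**2 - 42/5*y + 7/12*z → 67/20*x*y*z - 288/5*y*z**2 - 19/12*z**3 + 41/5*x*y + 48*y*z - 17*z**2 - 42/5*y + 7/12*z
  leading term x*y*z: subtract (67/10*z)·f_1 from 67/20*x*y*z - 288/5*y*z**2 - 19/12*z**3 + 41/5*x*y + 48*y*z - 17*z**2 - 42/5*y + 7/12*z → 114/5*y*z**2 - 19/12*z**3 + 41/5*x*y + 279/10*y*z - 103/10*z**2 - 42/5*y + 3251/60*z
  leading term y*z**2: subtract (-19/20*z)·g_3 from 114/5*y*z**2 - 19/12*z**3 + 41/5*x*y + 279/10*y*z - 103/10*z**2 - 42/5*y + 3251/60*z → 41/5*x*y + 168/5*y*z - 16*z**2 - 42/5*y + 206/5*z
  leading term x*y: subtract (82/5)·f_1 from 41/5*x*y + 168/5*y*z - 16*z**2 - 42/5*y + 206/5*z → 1152/5*y*z - 16*z**2 - 288/5*y + 288/5*z + 656/5
  leading term y*z: subtract (-48/5)·g_3 from 1152/5*y*z - 16*z**2 - 288/5*y + 288/5*z + 656/5 → 0
  remainder 0.

Every S-polynomial of the final basis reduces to 0, so we have a Gröbner basis.
Inter-reduce: drop elements whose leading term is divisible by another's, tail-reduce, and make monic.

G = {x*z**2 - 24*z**3 - 18/5*x*z + 318/5*z**2 - 41/5*x - 48*z + 42/5, x*y - 5/3*z**2 + 4*z - 7/3, y*z - 5/72*z**2 - 1/4*y + 1/4*z + 41/72}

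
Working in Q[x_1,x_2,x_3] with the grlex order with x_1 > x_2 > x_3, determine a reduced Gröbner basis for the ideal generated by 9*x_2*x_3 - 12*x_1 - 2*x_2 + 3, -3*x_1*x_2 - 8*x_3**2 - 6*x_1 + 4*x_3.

f_1 = 9*x_2*x_3 - 12*x_1 - 2*x_2 + 3, LT = x_2*x_3.
f_2 = -3*x_1*x_2 - 8*x_3**2 - 6*x_1 + 4*x_3, LT = x_1*x_2.

S(f_1,f_2): lcm = x_1*x_2*x_3. S = -8/3*x_3**3 - 4/3*x_1**2 - 2/9*x_1*x_2 - 2*x_1*x_3 + 4/3*x_3**2 + 1/3*x_1.
  leading term x_3**3: no divisor's leading term divides it; move -8/3*x_3**3 to the remainder.
  leading term x_1**2: no divisor's leading term divides it; move -4/3*x_1**2 to the remainder.
  leading term x_1*x_2: subtract (2/27)·f_2 from -2/9*x_1*x_2 - 2*x_1*x_3 + 4/3*x_3**2 + 1/3*x_1 → -2*x_1*x_3 + 52/27*x_3**2 + 7/9*x_1 - 8/27*x_3
  leading term x_1*x_3: no divisor's leading term divides it; move -2*x_1*x_3 to the remainder.
  leading term x_3**2: no divisor's leading term divides it; move 52/27*x_3**2 to the remainder.
  leading term x_1: no divisor's leading term divides it; move 7/9*x_1 to the remainder.
  leading term x_3: no divisor's leading term divides it; move -8/27*x_3 to the remainder.
  remainder -8/3*x_3**3 - 4/3*x_1**2 - 2*x_1*x_3 + 52/27*x_3**2 + 7/9*x_1 - 8/27*x_3 ≠ 0; add g_3 = -8/3*x_3**3 - 4/3*x_1**2 - 2*x_1*x_3 + 52/27*x_3**2 + 7/9*x_1 - 8/27*x_3 to the basis.

The other S-polynomials (S(f_1,g_3), S(f_2,g_3)) all reduce to 0 modulo the current basis, so we have a Gröbner basis.

G = {x_3**3 + 1/2*x_1**2 + 3/4*x_1*x_3 - 13/18*x_3**2 - 7/24*x_1 + 1/9*x_3, x_1*x_2 + 8/3*x_3**2 + 2*x_1 - 4/3*x_3, x_2*x_3 - 4/3*x_1 - 2/9*x_2 + 1/3}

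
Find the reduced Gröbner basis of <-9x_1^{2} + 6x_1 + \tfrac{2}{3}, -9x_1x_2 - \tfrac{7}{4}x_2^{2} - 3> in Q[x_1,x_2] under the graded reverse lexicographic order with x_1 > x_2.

f_1 = -9x_1^{2} + 6x_1 + \tfrac{2}{3}, LT = x_1^{2}.
f_2 = -9x_1x_2 - \tfrac{7}{4}x_2^{2} - 3, LT = x_1x_2.

S(f_1,f_2): lcm = x_1^{2}x_2. S = -\tfrac{7}{36}x_1x_2^{2} - \tfrac{2}{3}x_1x_2 - \tfrac{1}{3}x_1 - \tfrac{2}{27}x_2.
  reduce S modulo (f_1, f_2):
  remainder \tfrac{49}{1296}x_2^{3} + \tfrac{7}{54}x_2^{2} - \tfrac{1}{3}x_1 - \tfrac{1}{108}x_2 + \tfrac{2}{9} ≠ 0; add g_3 = \tfrac{49}{1296}x_2^{3} + \tfrac{7}{54}x_2^{2} - \tfrac{1}{3}x_1 - \tfrac{1}{108}x_2 + \tfrac{2}{9} to the basis.

The other S-polynomials (S(f_1,g_3), S(f_2,g_3)) all reduce to 0 modulo the current basis, so we have a Gröbner basis.

G = {x_2^{3} + \tfrac{24}{7}x_2^{2} - \tfrac{432}{49}x_1 - \tfrac{12}{49}x_2 + \tfrac{288}{49}, x_1^{2} - \tfrac{2}{3}x_1 - \tfrac{2}{27}, x_1x_2 + \tfrac{7}{36}x_2^{2} + \tfrac{1}{3}}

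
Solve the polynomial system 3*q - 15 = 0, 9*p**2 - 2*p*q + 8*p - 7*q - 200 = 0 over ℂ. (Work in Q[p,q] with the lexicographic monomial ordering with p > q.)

{(-5, 5), (47/9, 5)}

Compute a lex Gröbner basis by Buchberger's algorithm.
f_1 = 3*q - 15, LT = q.
f_2 = 9*p**2 - 2*p*q + 8*p - 7*q - 200, LT = p**2.

The S-polynomials (S(f_1,f_2)) all reduce to 0 modulo the current basis, so we have a Gröbner basis.
Inter-reduce: drop elements whose leading term is divisible by another's, tail-reduce, and make monic.
Reduced Gröbner basis: {p**2 - 2/9*p - 235/9, q - 5}.

Elimination: the polynomial q - 5 lies in the elimination ideal for q, so q ∈ {5}. For each such q, the remaining basis elements (now univariate) give the rest of the solution.
  q = 5: the earlier basis element becomes p**2 - 2/9*p - 235/9 = 0, giving p = -5, 47/9 — points (-5, 5), (47/9, 5).
Each listed point satisfies every original equation (direct substitution).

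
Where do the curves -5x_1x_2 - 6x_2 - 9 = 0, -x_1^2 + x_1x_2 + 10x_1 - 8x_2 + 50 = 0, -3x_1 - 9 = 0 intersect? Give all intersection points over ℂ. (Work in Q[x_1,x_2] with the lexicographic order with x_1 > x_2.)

{(-3, 1)}

Compute a lex Gröbner basis by Buchberger's algorithm.
f_1 = -5x_1x_2 - 6x_2 - 9, LT = x_1x_2.
f_2 = -x_1^2 + x_1x_2 + 10x_1 - 8x_2 + 50, LT = x_1^2.
f_3 = -3x_1 - 9, LT = x_1.

S(f_1,f_2): lcm = x_1^2x_2. S = x_1x_2^2 + 56/5x_1x_2 + 9/5x_1 - 8x_2^2 + 50x_2.
  leading term x_1x_2^2: subtract (-1/5x_2)·f_1 from x_1x_2^2 + 56/5x_1x_2 + 9/5x_1 - 8x_2^2 + 50x_2 → 56/5x_1x_2 + 9/5x_1 - 46/5x_2^2 + 241/5x_2
  leading term x_1x_2: subtract (-56/25)·f_1 from 56/5x_1x_2 + 9/5x_1 - 46/5x_2^2 + 241/5x_2 → 9/5x_1 - 46/5x_2^2 + 869/25x_2 - 504/25
  leading term x_1: subtract (-3/5)·f_3 from 9/5x_1 - 46/5x_2^2 + 869/25x_2 - 504/25 → -46/5x_2^2 + 869/25x_2 - 639/25
  leading term x_2^2: no divisor's leading term divides it; move -46/5x_2^2 to the remainder.
  leading term x_2: no divisor's leading term divides it; move 869/25x_2 to the remainder.
  leading term 1: no divisor's leading term divides it; move -639/25 to the remainder.
  remainder -46/5x_2^2 + 869/25x_2 - 639/25 ≠ 0; add h_4 = -46/5x_2^2 + 869/25x_2 - 639/25 to the basis.

S(f_1,f_3): lcm = x_1x_2. S = -9/5x_2 + 9/5.
  leading term x_2: no divisor's leading term divides it; move -9/5x_2 to the remainder.
  leading term 1: no divisor's leading term divides it; move 9/5 to the remainder.
  remainder -9/5x_2 + 9/5 ≠ 0; add h_5 = -9/5x_2 + 9/5 to the basis.

S(f_2,f_3): lcm = x_1^2. S = -x_1x_2 - 13x_1 + 8x_2 - 50.
  leading term x_1x_2: subtract (1/5)·f_1 from -x_1x_2 - 13x_1 + 8x_2 - 50 → -13x_1 + 46/5x_2 - 241/5
  leading term x_1: subtract (13/3)·f_3 from -13x_1 + 46/5x_2 - 241/5 → 46/5x_2 - 46/5
  leading term x_2: subtract (-46/9)·h_5 from 46/5x_2 - 46/5 → 0
  remainder 0.

S(f_1,h_4): lcm = x_1x_2^2. S = 869/230x_1x_2 - 639/230x_1 + 6/5x_2^2 + 9/5x_2.
  leading term x_1x_2: subtract (-869/1150)·f_1 from 869/230x_1x_2 - 639/230x_1 + 6/5x_2^2 + 9/5x_2 → -639/230x_1 + 6/5x_2^2 - 1572/575x_2 - 7821/1150
  leading term x_1: subtract (213/230)·f_3 from -639/230x_1 + 6/5x_2^2 - 1572/575x_2 - 7821/1150 → 6/5x_2^2 - 1572/575x_2 + 882/575
  leading term x_2^2: subtract (-3/23)·h_4 from 6/5x_2^2 - 1572/575x_2 + 882/575 → 9/5x_2 - 9/5
  leading term x_2: subtract (-1)·h_5 from 9/5x_2 - 9/5 → 0
  remainder 0.

S(f_2,h_4): leading monomials are coprime, so the S-polynomial reduces to 0 (Buchberger's first criterion).
S(f_3,h_4): leading monomials are coprime, so the S-polynomial reduces to 0 (Buchberger's first criterion).
S(f_1,h_5): lcm = x_1x_2. S = x_1 + 6/5x_2 + 9/5.
  leading term x_1: subtract (-1/3)·f_3 from x_1 + 6/5x_2 + 9/5 → 6/5x_2 - 6/5
  leading term x_2: subtract (-2/3)·h_5 from 6/5x_2 - 6/5 → 0
  remainder 0.

S(f_2,h_5): leading monomials are coprime, so the S-polynomial reduces to 0 (Buchberger's first criterion).
S(f_3,h_5): leading monomials are coprime, so the S-polynomial reduces to 0 (Buchberger's first criterion).
S(h_4,h_5): lcm = x_2^2. S = -639/230x_2 + 639/230.
  leading term x_2: subtract (71/46)·h_5 from -639/230x_2 + 639/230 → 0
  remainder 0.

Every S-polynomial of the final basis reduces to 0, so we have a Gröbner basis.
Inter-reduce: drop elements whose leading term is divisible by another's, tail-reduce, and make monic.
Reduced Gröbner basis: {x_1 + 3, x_2 - 1}.

Elimination: the polynomial x_2 - 1 lies in the elimination ideal for x_2, so x_2 ∈ {1}. For each such x_2, the remaining basis elements (now univariate) give the rest of the solution.
  x_2 = 1: the earlier basis element becomes x_1 + 3 = 0, giving x_1 = -3 — point (-3, 1).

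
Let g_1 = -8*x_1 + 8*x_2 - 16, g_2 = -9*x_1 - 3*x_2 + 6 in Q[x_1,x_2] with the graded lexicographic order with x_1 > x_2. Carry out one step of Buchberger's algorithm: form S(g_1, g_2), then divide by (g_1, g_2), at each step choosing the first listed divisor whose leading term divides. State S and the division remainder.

lcm(LM(g_1), LM(g_2)) = x_1.
S = (lcm/LT(g_1))·g_1 − (lcm/LT(g_2))·g_2 = -4/3*x_2 + 8/3.
Reduce S modulo (g_1, g_2) in that order:
  leading term x_2: no divisor's leading term divides it; move -4/3*x_2 to the remainder.
  leading term 1: no divisor's leading term divides it; move 8/3 to the remainder.
The remainder -4/3*x_2 + 8/3 is nonzero, so it would be added as the next basis element.

S(g_1, g_2) = -4/3*x_2 + 8/3; remainder on division = -4/3*x_2 + 8/3.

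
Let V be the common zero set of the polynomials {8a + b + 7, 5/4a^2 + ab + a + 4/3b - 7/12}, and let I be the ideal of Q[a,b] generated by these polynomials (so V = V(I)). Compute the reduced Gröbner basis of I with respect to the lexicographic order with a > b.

G = {a + 1/8b + 7/8, b^2 - 466/81b + 385/81}

Buchberger's algorithm terminates because the ascending chain of leading-term ideals stabilizes.

f_1 = 8a + b + 7, LT = a.
f_2 = 5/4a^2 + ab + a + 4/3b - 7/12, LT = a^2.

S(f_1,f_2): lcm = a^2. S = -27/40ab + 3/40a - 16/15b + 7/15.
  reduce S modulo (f_1, f_2):
  remainder 27/320b^2 - 233/480b + 77/192 ≠ 0; add g_3 = 27/320b^2 - 233/480b + 77/192 to the basis.

The other S-polynomials (S(f_1,g_3), S(f_2,g_3)) all reduce to 0 modulo the current basis, so we have a Gröbner basis.
Inter-reduce: drop elements whose leading term is divisible by another's, tail-reduce, and make monic.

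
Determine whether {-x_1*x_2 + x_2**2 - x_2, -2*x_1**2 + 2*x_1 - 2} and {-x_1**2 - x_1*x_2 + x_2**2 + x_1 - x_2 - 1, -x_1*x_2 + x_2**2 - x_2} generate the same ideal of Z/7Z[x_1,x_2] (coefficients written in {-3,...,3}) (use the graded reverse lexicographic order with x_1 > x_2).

Since reduced Gröbner bases are canonical representatives of ideals under a given ordering, it suffices to compute and compare them.
Buchberger on the first generating set:
f_1 = -x_1*x_2 + x_2**2 - x_2, LT = x_1*x_2.
f_2 = -2*x_1**2 + 2*x_1 - 2, LT = x_1**2.

S(f_1,f_2): lcm = x_1**2*x_2. S = -x_1*x_2**2 + 2*x_1*x_2 - x_2.
  leading term x_1*x_2**2: subtract (x_2)·f_1 from -x_1*x_2**2 + 2*x_1*x_2 - x_2 → -x_2**3 + 2*x_1*x_2 + x_2**2 - x_2
  leading term x_2**3: no divisor's leading term divides it; move -x_2**3 to the remainder.
  leading term x_1*x_2: subtract (-2)·f_1 from 2*x_1*x_2 + x_2**2 - x_2 → 3*x_2**2 - 3*x_2
  leading term x_2**2: no divisor's leading term divides it; move 3*x_2**2 to the remainder.
  leading term x_2: no divisor's leading term divides it; move -3*x_2 to the remainder.
  remainder -x_2**3 + 3*x_2**2 - 3*x_2 ≠ 0; add g_3 = -x_2**3 + 3*x_2**2 - 3*x_2 to the basis.

The other S-polynomials (S(f_1,g_3), S(f_2,g_3)) all reduce to 0 modulo the current basis, so we have a Gröbner basis.
Inter-reduce: drop elements whose leading term is divisible by another's, tail-reduce, and make monic.
Reduced Gröbner basis: {x_2**3 - 3*x_2**2 + 3*x_2, x_1**2 - x_1 + 1, x_1*x_2 - x_2**2 + x_2}.

Buchberger on the second generating set:
h_1 = -x_1**2 - x_1*x_2 + x_2**2 + x_1 - x_2 - 1, LT = x_1**2.
h_2 = -x_1*x_2 + x_2**2 - x_2, LT = x_1*x_2.

S(h_1,h_2): lcm = x_1**2*x_2. S = 2*x_1*x_2**2 - x_2**3 - 2*x_1*x_2 + x_2**2 + x_2.
  leading term x_1*x_2**2: subtract (-2*x_2)·h_2 from 2*x_1*x_2**2 - x_2**3 - 2*x_1*x_2 + x_2**2 + x_2 → x_2**3 - 2*x_1*x_2 - x_2**2 + x_2
  leading term x_2**3: no divisor's leading term divides it; move x_2**3 to the remainder.
  leading term x_1*x_2: subtract (2)·h_2 from -2*x_1*x_2 - x_2**2 + x_2 → -3*x_2**2 + 3*x_2
  leading term x_2**2: no divisor's leading term divides it; move -3*x_2**2 to the remainder.
  leading term x_2: no divisor's leading term divides it; move 3*x_2 to the remainder.
  remainder x_2**3 - 3*x_2**2 + 3*x_2 ≠ 0; add k_3 = x_2**3 - 3*x_2**2 + 3*x_2 to the basis.

The other S-polynomials (S(h_1,k_3), S(h_2,k_3)) all reduce to 0 modulo the current basis, so we have a Gröbner basis.
Inter-reduce: drop elements whose leading term is divisible by another's, tail-reduce, and make monic.
Reduced Gröbner basis: {x_2**3 - 3*x_2**2 + 3*x_2, x_1**2 - x_1 + 1, x_1*x_2 - x_2**2 + x_2}.

These coincide, so the ideals are equal.
The same test decides containment: I ⊆ J iff every generator of I reduces to 0 modulo a Gröbner basis of J.

Yes, the ideals are equal.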